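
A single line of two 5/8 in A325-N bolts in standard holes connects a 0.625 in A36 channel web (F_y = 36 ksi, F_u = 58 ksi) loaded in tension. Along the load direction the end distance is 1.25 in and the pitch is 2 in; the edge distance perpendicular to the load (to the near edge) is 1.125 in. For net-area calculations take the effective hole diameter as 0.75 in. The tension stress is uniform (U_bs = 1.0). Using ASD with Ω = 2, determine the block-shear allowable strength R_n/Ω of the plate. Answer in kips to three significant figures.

35.5 kips

Shear plane L_v = 1.25 + 1·2 = 3.25 in; A_gv = 3.25 × 0.625 = 2.031 in².
A_nv = (3.25 − 1.5·0.75) × 0.625 = 1.328 in².
A_nt = (1.125 − 0.5·0.75) × 0.625 = 0.4688 in².
0.6 F_u A_nv = 46.22 kips; 0.6 F_y A_gv = 43.87 kips → shear yielding governs the shear term.
R_n = 43.87 + 1.0 × 58 × 0.4688 = 71.06 kips.
Allowable strength R_n/Ω = 71.06 / 2 = 35.5 kips.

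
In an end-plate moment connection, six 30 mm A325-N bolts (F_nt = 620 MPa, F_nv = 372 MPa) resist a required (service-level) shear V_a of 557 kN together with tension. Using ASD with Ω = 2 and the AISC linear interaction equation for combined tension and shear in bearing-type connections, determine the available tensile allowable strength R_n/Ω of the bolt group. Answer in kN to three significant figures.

A_b = π·30²/4 = 706.9 mm²; f_rv = 557 × 1000 / (6 × 706.9) = 131.3 MPa.
F'_nt = 1.3 F_nt − (Ω F_nt / F_nv) f_rv = 1.3·620 − (2·620/372)·131.3 = 368.2 MPa, capped at F_nt → F'_nt = 368.2 MPa.
R_n = F'_nt · A_b · n = 368.2 × 706.9 × 6 / 1000 = 1562 kN.
Allowable strength R_n/Ω = 1562 / 2 = 781 kN.

781 kN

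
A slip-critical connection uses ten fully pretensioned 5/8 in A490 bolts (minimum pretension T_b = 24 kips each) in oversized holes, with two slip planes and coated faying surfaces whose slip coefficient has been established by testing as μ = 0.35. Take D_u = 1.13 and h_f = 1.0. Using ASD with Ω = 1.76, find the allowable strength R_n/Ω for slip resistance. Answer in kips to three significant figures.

108 kips

R_n = μ · D_u · h_f · T_b · n_s · n_b = 0.35 × 1.13 × 1.0 × 24 × 2 × 10 = 189.8 kips.
Allowable strength R_n/Ω = 189.8 / 1.76 = 108 kips.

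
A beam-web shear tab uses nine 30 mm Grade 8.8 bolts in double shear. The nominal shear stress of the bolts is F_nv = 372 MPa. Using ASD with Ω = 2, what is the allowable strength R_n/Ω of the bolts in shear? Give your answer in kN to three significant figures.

2370 kN

A_b = π × 30² / 4 = 706.9 mm².
R_n = F_nv · A_b · n · n_s = 372 × 706.9 × 9 × 2 / 1000 = 4733 kN.
Allowable strength R_n/Ω = 4733 / 2 = 2370 kN.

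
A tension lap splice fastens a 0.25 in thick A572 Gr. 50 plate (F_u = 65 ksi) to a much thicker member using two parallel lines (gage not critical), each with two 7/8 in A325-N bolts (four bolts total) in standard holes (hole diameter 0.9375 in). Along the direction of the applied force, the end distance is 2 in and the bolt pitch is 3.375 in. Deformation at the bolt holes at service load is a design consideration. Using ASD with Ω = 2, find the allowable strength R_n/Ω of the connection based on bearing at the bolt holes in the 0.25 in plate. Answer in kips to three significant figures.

Per bolt r_n = 1.2 l_c t F_u ≤ 2.4 d t F_u; upper limit = 2.4 × 0.875 × 0.25 × 65 = 34.12 kips.
Edge bolt: l_c = 2 − 0.9375/2 = 1.531 in → 1.2 × 1.531 × 0.25 × 65 = 29.86 → r_n = 29.86 kips.
Interior bolts: l_c = 3.375 − 0.9375 = 2.438 in → 1.2 × 2.438 × 0.25 × 65 = 47.53 → r_n = 34.12 kips.
R_n = 2 × 29.86 + 2 × 34.12 = 128 kips.
Allowable strength R_n/Ω = 128 / 2 = 64 kips.

64 kips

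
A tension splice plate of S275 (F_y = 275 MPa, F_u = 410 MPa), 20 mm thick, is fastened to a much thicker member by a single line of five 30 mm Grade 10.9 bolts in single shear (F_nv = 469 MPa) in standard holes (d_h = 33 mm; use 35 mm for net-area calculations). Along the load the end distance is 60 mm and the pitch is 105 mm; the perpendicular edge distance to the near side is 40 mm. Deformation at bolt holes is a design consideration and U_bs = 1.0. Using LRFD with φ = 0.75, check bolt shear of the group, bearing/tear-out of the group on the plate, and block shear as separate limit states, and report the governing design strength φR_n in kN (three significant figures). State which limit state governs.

1240 kN (bolt shear governs)

Bolt shear: A_b = π·30²/4 = 706.9 mm²; R_n = 469 × 706.9 × 5 × 1 / 1000 = 1658 kN → 0.75 × 1658 = 1240 kN.
Bearing: edge l_c = 43.5, r_n = 428 kN; interior l_c = 72, r_n = 590.4 kN; R_n = 428 + 4·590.4 = 2790 kN → 2090 kN.
Block shear: A_gv = 9600, A_nv = 6450, A_nt = 450 mm²; R_n = min(0.6F_uA_nv, 0.6F_yA_gv) + U_bs·F_u·A_nt = 1768 kN → 1330 kN.
Bolt shear governs: 1240 kN.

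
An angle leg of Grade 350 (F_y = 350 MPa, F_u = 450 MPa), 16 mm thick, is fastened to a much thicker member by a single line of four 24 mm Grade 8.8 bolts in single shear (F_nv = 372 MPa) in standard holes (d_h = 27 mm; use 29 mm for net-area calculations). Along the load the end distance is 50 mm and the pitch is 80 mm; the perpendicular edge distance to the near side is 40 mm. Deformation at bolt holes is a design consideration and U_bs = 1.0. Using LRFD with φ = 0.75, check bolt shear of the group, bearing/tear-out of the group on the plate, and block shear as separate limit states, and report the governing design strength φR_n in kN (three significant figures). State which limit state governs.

Bolt shear: A_b = π·24²/4 = 452.4 mm²; R_n = 372 × 452.4 × 4 × 1 / 1000 = 673.2 kN → 0.75 × 673.2 = 505 kN.
Bearing: edge l_c = 36.5, r_n = 315.4 kN; interior l_c = 53, r_n = 414.7 kN; R_n = 315.4 + 3·414.7 = 1560 kN → 1170 kN.
Block shear: A_gv = 4640, A_nv = 3016, A_nt = 408 mm²; R_n = min(0.6F_uA_nv, 0.6F_yA_gv) + U_bs·F_u·A_nt = 997.9 kN → 748 kN.
Bolt shear governs: 505 kN.

505 kN (bolt shear governs)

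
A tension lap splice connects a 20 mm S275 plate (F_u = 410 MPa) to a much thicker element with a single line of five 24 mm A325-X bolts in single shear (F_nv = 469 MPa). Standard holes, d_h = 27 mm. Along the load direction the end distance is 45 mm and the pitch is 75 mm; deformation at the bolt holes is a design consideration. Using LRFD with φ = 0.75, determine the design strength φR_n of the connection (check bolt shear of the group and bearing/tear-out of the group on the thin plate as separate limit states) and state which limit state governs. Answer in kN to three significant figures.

796 kN (bolt shear governs)

Bolt shear: A_b = π·24²/4 = 452.4 mm²; R_n = 469 × 452.4 × 5 × 1 / 1000 = 1061 kN → 0.75 × 1061 = 796 kN.
Bearing (1.2 l_c t F_u ≤ 2.4 d t F_u): upper limit = 2.4·24·20·410 / 1000 = 472.3 kN.
  Edge l_c = 45 − 27/2 = 31.5 → r_n = 310 kN; interior l_c = 75 − 27 = 48 → r_n = 472.3 kN.
  R_n,bearing = 1·310 + 4·472.3 = 2199 kN → 0.75 × 2199 = 1650 kN.
Bolt shear governs: 796 kN.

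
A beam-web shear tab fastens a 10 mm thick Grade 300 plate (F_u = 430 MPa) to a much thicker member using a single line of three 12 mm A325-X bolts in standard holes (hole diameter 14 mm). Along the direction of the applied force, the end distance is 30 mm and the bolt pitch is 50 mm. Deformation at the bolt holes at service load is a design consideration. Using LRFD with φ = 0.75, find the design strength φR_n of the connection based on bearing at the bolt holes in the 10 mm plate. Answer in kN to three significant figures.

275 kN

Per bolt r_n = 1.2 l_c t F_u ≤ 2.4 d t F_u; upper limit = 2.4 × 12 × 10 × 430 / 1000 = 123.8 kN.
Edge bolt: l_c = 30 − 14/2 = 23 mm → 1.2 × 23 × 10 × 430 / 1000 = 118.7 → r_n = 118.7 kN.
Interior bolts: l_c = 50 − 14 = 36 mm → 1.2 × 36 × 10 × 430 / 1000 = 185.8 → r_n = 123.8 kN.
R_n = 1 × 118.7 + 2 × 123.8 = 366.4 kN.
Design strength φR_n = 0.75 × 366.4 = 275 kN.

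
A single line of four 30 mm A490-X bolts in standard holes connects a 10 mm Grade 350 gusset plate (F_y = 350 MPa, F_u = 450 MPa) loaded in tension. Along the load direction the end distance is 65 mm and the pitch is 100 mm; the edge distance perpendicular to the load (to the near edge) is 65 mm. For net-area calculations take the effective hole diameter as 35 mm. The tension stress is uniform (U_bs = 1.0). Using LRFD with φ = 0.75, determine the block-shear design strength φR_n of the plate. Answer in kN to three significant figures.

Shear plane L_v = 65 + 3·100 = 365 mm; A_gv = 365 × 10 = 3650 mm².
A_nv = (365 − 3.5·35) × 10 = 2425 mm².
A_nt = (65 − 0.5·35) × 10 = 475 mm².
0.6 F_u A_nv = 654.8 kN; 0.6 F_y A_gv = 766.5 kN → shear rupture governs the shear term.
R_n = 654.8 + 1.0 × 450 × 475 / 1000 = 868.5 kN.
Design strength φR_n = 0.75 × 868.5 = 651 kN.

651 kN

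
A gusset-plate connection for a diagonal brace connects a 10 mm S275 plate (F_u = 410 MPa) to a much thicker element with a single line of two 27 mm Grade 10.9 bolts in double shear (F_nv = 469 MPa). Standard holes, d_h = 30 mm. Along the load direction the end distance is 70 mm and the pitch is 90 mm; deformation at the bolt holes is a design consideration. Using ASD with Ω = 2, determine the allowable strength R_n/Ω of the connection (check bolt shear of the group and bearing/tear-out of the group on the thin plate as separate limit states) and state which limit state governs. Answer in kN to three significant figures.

Bolt shear: A_b = π·27²/4 = 572.6 mm²; R_n = 469 × 572.6 × 2 × 2 / 1000 = 1074 kN → 1074 / 2 = 537 kN.
Bearing (1.2 l_c t F_u ≤ 2.4 d t F_u): upper limit = 2.4·27·10·410 / 1000 = 265.7 kN.
  Edge l_c = 70 − 30/2 = 55 → r_n = 265.7 kN; interior l_c = 90 − 30 = 60 → r_n = 265.7 kN.
  R_n,bearing = 1·265.7 + 1·265.7 = 531.4 kN → 531.4 / 2 = 266 kN.
Bearing governs: 266 kN.

266 kN (bearing governs)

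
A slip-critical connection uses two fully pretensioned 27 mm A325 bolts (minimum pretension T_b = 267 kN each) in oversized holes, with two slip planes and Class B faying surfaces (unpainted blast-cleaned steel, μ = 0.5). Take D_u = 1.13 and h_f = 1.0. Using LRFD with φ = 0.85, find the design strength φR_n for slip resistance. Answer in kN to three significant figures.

R_n = μ · D_u · h_f · T_b · n_s · n_b = 0.5 × 1.13 × 1.0 × 267 × 2 × 2 = 603.4 kN.
Design strength φR_n = 0.85 × 603.4 = 513 kN.

513 kN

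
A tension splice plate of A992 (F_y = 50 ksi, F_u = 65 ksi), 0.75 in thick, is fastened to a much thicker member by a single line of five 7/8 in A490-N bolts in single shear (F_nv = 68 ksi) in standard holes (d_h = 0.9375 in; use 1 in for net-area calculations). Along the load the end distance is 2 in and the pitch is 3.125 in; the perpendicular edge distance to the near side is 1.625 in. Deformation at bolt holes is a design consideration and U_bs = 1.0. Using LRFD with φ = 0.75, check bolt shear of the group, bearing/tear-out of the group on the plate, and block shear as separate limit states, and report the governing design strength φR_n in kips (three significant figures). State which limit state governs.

153 kips (bolt shear governs)

Bolt shear: A_b = π·0.875²/4 = 0.6013 in²; R_n = 68 × 0.6013 × 5 × 1 = 204.4 kips → 0.75 × 204.4 = 153 kips.
Bearing: edge l_c = 1.531, r_n = 89.58 kips; interior l_c = 2.188, r_n = 102.4 kips; R_n = 89.58 + 4·102.4 = 499.1 kips → 374 kips.
Block shear: A_gv = 10.88, A_nv = 7.5, A_nt = 0.8438 in²; R_n = min(0.6F_uA_nv, 0.6F_yA_gv) + U_bs·F_u·A_nt = 347.3 kips → 261 kips.
Bolt shear governs: 153 kips.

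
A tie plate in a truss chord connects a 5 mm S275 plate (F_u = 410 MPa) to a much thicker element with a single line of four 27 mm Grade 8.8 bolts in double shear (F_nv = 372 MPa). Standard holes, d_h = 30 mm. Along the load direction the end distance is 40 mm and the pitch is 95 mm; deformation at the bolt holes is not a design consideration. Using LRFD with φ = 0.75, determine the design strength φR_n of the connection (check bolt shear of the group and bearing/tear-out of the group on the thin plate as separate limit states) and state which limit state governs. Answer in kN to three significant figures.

Bolt shear: A_b = π·27²/4 = 572.6 mm²; R_n = 372 × 572.6 × 4 × 2 / 1000 = 1704 kN → 0.75 × 1704 = 1280 kN.
Bearing (1.5 l_c t F_u ≤ 3.0 d t F_u): upper limit = 3.0·27·5·410 / 1000 = 166.1 kN.
  Edge l_c = 40 − 30/2 = 25 → r_n = 76.88 kN; interior l_c = 95 − 30 = 65 → r_n = 166.1 kN.
  R_n,bearing = 1·76.88 + 3·166.1 = 575 kN → 0.75 × 575 = 431 kN.
Bearing governs: 431 kN.

431 kN (bearing governs)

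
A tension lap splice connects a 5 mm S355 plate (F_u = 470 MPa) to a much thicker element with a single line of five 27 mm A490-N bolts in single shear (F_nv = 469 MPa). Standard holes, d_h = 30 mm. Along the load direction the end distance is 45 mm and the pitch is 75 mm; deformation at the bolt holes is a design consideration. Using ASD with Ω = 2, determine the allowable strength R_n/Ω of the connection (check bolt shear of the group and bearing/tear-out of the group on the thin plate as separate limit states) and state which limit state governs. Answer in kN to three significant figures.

Bolt shear: A_b = π·27²/4 = 572.6 mm²; R_n = 469 × 572.6 × 5 × 1 / 1000 = 1343 kN → 1343 / 2 = 671 kN.
Bearing (1.2 l_c t F_u ≤ 2.4 d t F_u): upper limit = 2.4·27·5·470 / 1000 = 152.3 kN.
  Edge l_c = 45 − 30/2 = 30 → r_n = 84.6 kN; interior l_c = 75 − 30 = 45 → r_n = 126.9 kN.
  R_n,bearing = 1·84.6 + 4·126.9 = 592.2 kN → 592.2 / 2 = 296 kN.
Bearing governs: 296 kN.

296 kN (bearing governs)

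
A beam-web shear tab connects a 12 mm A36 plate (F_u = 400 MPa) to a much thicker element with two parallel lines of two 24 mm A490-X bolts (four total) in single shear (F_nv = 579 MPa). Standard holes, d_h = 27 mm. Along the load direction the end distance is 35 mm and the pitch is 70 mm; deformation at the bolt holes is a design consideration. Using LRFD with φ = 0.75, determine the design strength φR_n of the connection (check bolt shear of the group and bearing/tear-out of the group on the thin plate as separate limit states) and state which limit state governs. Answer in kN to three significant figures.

557 kN (bearing governs)

Bolt shear: A_b = π·24²/4 = 452.4 mm²; R_n = 579 × 452.4 × 4 × 1 / 1000 = 1048 kN → 0.75 × 1048 = 786 kN.
Bearing (1.2 l_c t F_u ≤ 2.4 d t F_u): upper limit = 2.4·24·12·400 / 1000 = 276.5 kN.
  Edge l_c = 35 − 27/2 = 21.5 → r_n = 123.8 kN; interior l_c = 70 − 27 = 43 → r_n = 247.7 kN.
  R_n,bearing = 2·123.8 + 2·247.7 = 743 kN → 0.75 × 743 = 557 kN.
Bearing governs: 557 kN.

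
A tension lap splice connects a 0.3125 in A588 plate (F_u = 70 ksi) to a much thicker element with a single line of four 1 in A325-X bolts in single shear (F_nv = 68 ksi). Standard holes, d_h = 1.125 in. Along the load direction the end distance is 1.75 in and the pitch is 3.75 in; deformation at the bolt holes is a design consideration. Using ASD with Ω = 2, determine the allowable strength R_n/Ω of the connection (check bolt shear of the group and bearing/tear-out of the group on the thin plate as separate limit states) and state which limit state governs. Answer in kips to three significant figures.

94.3 kips (bearing governs)

Bolt shear: A_b = π·1²/4 = 0.7854 in²; R_n = 68 × 0.7854 × 4 × 1 = 213.6 kips → 213.6 / 2 = 107 kips.
Bearing (1.2 l_c t F_u ≤ 2.4 d t F_u): upper limit = 2.4·1·0.3125·70 = 52.5 kips.
  Edge l_c = 1.75 − 1.125/2 = 1.188 → r_n = 31.17 kips; interior l_c = 3.75 − 1.125 = 2.625 → r_n = 52.5 kips.
  R_n,bearing = 1·31.17 + 3·52.5 = 188.7 kips → 188.7 / 2 = 94.3 kips.
Bearing governs: 94.3 kips.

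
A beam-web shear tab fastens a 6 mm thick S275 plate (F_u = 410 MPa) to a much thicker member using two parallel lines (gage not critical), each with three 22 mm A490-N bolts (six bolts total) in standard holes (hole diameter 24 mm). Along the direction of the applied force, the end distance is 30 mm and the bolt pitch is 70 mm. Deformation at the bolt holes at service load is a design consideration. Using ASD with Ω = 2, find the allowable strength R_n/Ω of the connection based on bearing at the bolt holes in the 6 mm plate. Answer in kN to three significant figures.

Per bolt r_n = 1.2 l_c t F_u ≤ 2.4 d t F_u; upper limit = 2.4 × 22 × 6 × 410 / 1000 = 129.9 kN.
Edge bolt: l_c = 30 − 24/2 = 18 mm → 1.2 × 18 × 6 × 410 / 1000 = 53.14 → r_n = 53.14 kN.
Interior bolts: l_c = 70 − 24 = 46 mm → 1.2 × 46 × 6 × 410 / 1000 = 135.8 → r_n = 129.9 kN.
R_n = 2 × 53.14 + 4 × 129.9 = 625.8 kN.
Allowable strength R_n/Ω = 625.8 / 2 = 313 kN.

313 kN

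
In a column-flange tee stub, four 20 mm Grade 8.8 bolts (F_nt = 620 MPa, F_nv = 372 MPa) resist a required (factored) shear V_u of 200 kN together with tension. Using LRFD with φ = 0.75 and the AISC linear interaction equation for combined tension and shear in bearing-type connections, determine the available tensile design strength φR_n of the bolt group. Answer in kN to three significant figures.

A_b = π·20²/4 = 314.2 mm²; f_rv = 200 × 1000 / (4 × 314.2) = 159.2 MPa.
F'_nt = 1.3 F_nt − (F_nt / φF_nv) f_rv = 1.3·620 − (620/(0.75·372))·159.2 = 452.3 MPa, capped at F_nt → F'_nt = 452.3 MPa.
R_n = F'_nt · A_b · n = 452.3 × 314.2 × 4 / 1000 = 568.4 kN.
Design strength φR_n = 0.75 × 568.4 = 426 kN.

426 kN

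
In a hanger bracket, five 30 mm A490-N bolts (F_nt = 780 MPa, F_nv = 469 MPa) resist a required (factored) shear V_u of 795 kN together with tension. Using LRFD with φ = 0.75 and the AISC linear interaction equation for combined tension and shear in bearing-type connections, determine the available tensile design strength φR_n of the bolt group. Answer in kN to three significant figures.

A_b = π·30²/4 = 706.9 mm²; f_rv = 795 × 1000 / (5 × 706.9) = 224.9 MPa.
F'_nt = 1.3 F_nt − (F_nt / φF_nv) f_rv = 1.3·780 − (780/(0.75·469))·224.9 = 515.2 MPa, capped at F_nt → F'_nt = 515.2 MPa.
R_n = F'_nt · A_b · n = 515.2 × 706.9 × 5 / 1000 = 1821 kN.
Design strength φR_n = 0.75 × 1821 = 1370 kN.

1370 kN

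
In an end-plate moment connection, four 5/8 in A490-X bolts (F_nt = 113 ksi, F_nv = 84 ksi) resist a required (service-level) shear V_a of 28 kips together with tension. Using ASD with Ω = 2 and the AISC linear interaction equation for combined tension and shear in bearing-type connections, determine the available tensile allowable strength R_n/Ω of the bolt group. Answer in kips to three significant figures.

52.5 kips

A_b = π·0.625²/4 = 0.3068 in²; f_rv = 28 / (4 × 0.3068) = 22.82 ksi.
F'_nt = 1.3 F_nt − (Ω F_nt / F_nv) f_rv = 1.3·113 − (2·113/84)·22.82 = 85.51 ksi, capped at F_nt → F'_nt = 85.51 ksi.
R_n = F'_nt · A_b · n = 85.51 × 0.3068 × 4 = 104.9 kips.
Allowable strength R_n/Ω = 104.9 / 2 = 52.5 kips.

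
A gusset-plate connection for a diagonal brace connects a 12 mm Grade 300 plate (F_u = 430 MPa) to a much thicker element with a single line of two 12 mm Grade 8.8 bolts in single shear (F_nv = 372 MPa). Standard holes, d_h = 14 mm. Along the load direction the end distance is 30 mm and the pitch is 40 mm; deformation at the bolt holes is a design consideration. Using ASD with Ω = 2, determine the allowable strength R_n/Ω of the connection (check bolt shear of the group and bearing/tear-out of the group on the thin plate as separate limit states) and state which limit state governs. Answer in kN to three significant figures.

Bolt shear: A_b = π·12²/4 = 113.1 mm²; R_n = 372 × 113.1 × 2 × 1 / 1000 = 84.14 kN → 84.14 / 2 = 42.1 kN.
Bearing (1.2 l_c t F_u ≤ 2.4 d t F_u): upper limit = 2.4·12·12·430 / 1000 = 148.6 kN.
  Edge l_c = 30 − 14/2 = 23 → r_n = 142.4 kN; interior l_c = 40 − 14 = 26 → r_n = 148.6 kN.
  R_n,bearing = 1·142.4 + 1·148.6 = 291 kN → 291 / 2 = 146 kN.
Bolt shear governs: 42.1 kN.

42.1 kN (bolt shear governs)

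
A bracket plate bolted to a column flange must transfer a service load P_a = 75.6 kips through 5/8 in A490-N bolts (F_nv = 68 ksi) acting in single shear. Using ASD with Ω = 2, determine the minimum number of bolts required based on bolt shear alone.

A_b = π·0.625²/4 = 0.3068 in².
Per-bolt allowable strength R_n/Ω = 68 × 0.3068 × 1 / 2 = 10.43 kips.
n ≥ 75.6 / 10.43 = 7.248 → use 8 bolts.

8 bolts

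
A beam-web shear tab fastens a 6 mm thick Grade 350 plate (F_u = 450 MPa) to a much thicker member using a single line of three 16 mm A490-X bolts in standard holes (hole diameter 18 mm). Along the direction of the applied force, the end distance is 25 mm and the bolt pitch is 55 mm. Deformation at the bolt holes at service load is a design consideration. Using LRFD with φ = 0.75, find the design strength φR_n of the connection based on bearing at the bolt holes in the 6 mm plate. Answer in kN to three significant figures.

Per bolt r_n = 1.2 l_c t F_u ≤ 2.4 d t F_u; upper limit = 2.4 × 16 × 6 × 450 / 1000 = 103.7 kN.
Edge bolt: l_c = 25 − 18/2 = 16 mm → 1.2 × 16 × 6 × 450 / 1000 = 51.84 → r_n = 51.84 kN.
Interior bolts: l_c = 55 − 18 = 37 mm → 1.2 × 37 × 6 × 450 / 1000 = 119.9 → r_n = 103.7 kN.
R_n = 1 × 51.84 + 2 × 103.7 = 259.2 kN.
Design strength φR_n = 0.75 × 259.2 = 194 kN.

194 kN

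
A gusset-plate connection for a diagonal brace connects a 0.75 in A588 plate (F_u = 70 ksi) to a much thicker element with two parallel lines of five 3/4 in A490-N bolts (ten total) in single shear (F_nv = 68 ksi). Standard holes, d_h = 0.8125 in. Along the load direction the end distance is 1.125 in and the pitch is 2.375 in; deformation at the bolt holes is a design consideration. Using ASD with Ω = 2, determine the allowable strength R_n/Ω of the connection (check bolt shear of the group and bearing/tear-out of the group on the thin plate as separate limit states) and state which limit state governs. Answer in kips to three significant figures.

150 kips (bolt shear governs)

Bolt shear: A_b = π·0.75²/4 = 0.4418 in²; R_n = 68 × 0.4418 × 10 × 1 = 300.4 kips → 300.4 / 2 = 150 kips.
Bearing (1.2 l_c t F_u ≤ 2.4 d t F_u): upper limit = 2.4·0.75·0.75·70 = 94.5 kips.
  Edge l_c = 1.125 − 0.8125/2 = 0.7188 → r_n = 45.28 kips; interior l_c = 2.375 − 0.8125 = 1.562 → r_n = 94.5 kips.
  R_n,bearing = 2·45.28 + 8·94.5 = 846.6 kips → 846.6 / 2 = 423 kips.
Bolt shear governs: 150 kips.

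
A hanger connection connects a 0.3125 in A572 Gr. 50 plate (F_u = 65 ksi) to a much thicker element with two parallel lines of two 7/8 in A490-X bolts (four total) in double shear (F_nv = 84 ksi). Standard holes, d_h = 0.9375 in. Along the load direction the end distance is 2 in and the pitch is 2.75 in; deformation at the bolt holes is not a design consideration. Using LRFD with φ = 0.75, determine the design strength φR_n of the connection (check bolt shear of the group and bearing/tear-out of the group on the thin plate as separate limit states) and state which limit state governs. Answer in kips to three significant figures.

Bolt shear: A_b = π·0.875²/4 = 0.6013 in²; R_n = 84 × 0.6013 × 4 × 2 = 404.1 kips → 0.75 × 404.1 = 303 kips.
Bearing (1.5 l_c t F_u ≤ 3.0 d t F_u): upper limit = 3.0·0.875·0.3125·65 = 53.32 kips.
  Edge l_c = 2 − 0.9375/2 = 1.531 → r_n = 46.66 kips; interior l_c = 2.75 − 0.9375 = 1.812 → r_n = 53.32 kips.
  R_n,bearing = 2·46.66 + 2·53.32 = 200 kips → 0.75 × 200 = 150 kips.
Bearing governs: 150 kips.

150 kips (bearing governs)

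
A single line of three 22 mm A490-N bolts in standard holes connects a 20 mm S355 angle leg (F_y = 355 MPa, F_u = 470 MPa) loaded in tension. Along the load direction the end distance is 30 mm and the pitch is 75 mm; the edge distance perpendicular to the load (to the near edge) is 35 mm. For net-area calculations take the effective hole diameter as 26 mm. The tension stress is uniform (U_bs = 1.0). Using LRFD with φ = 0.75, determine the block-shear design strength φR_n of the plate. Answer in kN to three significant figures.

642 kN

Shear plane L_v = 30 + 2·75 = 180 mm; A_gv = 180 × 20 = 3600 mm².
A_nv = (180 − 2.5·26) × 20 = 2300 mm².
A_nt = (35 − 0.5·26) × 20 = 440 mm².
0.6 F_u A_nv = 648.6 kN; 0.6 F_y A_gv = 766.8 kN → shear rupture governs the shear term.
R_n = 648.6 + 1.0 × 470 × 440 / 1000 = 855.4 kN.
Design strength φR_n = 0.75 × 855.4 = 642 kN.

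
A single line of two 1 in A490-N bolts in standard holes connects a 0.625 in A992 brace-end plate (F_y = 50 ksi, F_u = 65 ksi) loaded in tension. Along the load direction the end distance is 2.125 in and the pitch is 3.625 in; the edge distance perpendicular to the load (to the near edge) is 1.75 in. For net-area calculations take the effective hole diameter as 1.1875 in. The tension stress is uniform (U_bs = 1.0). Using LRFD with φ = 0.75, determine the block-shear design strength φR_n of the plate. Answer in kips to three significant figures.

Shear plane L_v = 2.125 + 1·3.625 = 5.75 in; A_gv = 5.75 × 0.625 = 3.594 in².
A_nv = (5.75 − 1.5·1.1875) × 0.625 = 2.48 in².
A_nt = (1.75 − 0.5·1.1875) × 0.625 = 0.7227 in².
0.6 F_u A_nv = 96.74 kips; 0.6 F_y A_gv = 107.8 kips → shear rupture governs the shear term.
R_n = 96.74 + 1.0 × 65 × 0.7227 = 143.7 kips.
Design strength φR_n = 0.75 × 143.7 = 108 kips.

108 kips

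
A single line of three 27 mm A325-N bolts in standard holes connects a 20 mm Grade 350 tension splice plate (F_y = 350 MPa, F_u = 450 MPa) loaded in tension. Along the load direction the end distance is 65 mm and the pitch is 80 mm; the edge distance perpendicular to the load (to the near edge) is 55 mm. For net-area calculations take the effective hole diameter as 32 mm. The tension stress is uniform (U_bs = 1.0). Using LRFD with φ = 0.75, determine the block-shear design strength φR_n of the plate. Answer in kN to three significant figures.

Shear plane L_v = 65 + 2·80 = 225 mm; A_gv = 225 × 20 = 4500 mm².
A_nv = (225 − 2.5·32) × 20 = 2900 mm².
A_nt = (55 − 0.5·32) × 20 = 780 mm².
0.6 F_u A_nv = 783 kN; 0.6 F_y A_gv = 945 kN → shear rupture governs the shear term.
R_n = 783 + 1.0 × 450 × 780 / 1000 = 1134 kN.
Design strength φR_n = 0.75 × 1134 = 850 kN.

850 kN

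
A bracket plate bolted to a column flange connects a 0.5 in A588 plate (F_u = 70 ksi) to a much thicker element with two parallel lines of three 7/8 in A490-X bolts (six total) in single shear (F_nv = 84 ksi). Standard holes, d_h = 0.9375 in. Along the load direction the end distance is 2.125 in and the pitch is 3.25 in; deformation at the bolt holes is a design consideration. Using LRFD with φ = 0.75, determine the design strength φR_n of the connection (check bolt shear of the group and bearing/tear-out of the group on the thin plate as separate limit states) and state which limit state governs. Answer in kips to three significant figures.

Bolt shear: A_b = π·0.875²/4 = 0.6013 in²; R_n = 84 × 0.6013 × 6 × 1 = 303.1 kips → 0.75 × 303.1 = 227 kips.
Bearing (1.2 l_c t F_u ≤ 2.4 d t F_u): upper limit = 2.4·0.875·0.5·70 = 73.5 kips.
  Edge l_c = 2.125 − 0.9375/2 = 1.656 → r_n = 69.56 kips; interior l_c = 3.25 − 0.9375 = 2.312 → r_n = 73.5 kips.
  R_n,bearing = 2·69.56 + 4·73.5 = 433.1 kips → 0.75 × 433.1 = 325 kips.
Bolt shear governs: 227 kips.

227 kips (bolt shear governs)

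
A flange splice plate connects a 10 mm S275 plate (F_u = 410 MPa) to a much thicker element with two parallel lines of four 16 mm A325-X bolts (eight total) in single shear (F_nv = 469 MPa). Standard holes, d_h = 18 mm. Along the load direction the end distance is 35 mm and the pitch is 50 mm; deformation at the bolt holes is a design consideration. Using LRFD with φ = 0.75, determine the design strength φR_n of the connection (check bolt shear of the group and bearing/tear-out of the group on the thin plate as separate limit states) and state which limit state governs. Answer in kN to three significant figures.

566 kN (bolt shear governs)

Bolt shear: A_b = π·16²/4 = 201.1 mm²; R_n = 469 × 201.1 × 8 × 1 / 1000 = 754.4 kN → 0.75 × 754.4 = 566 kN.
Bearing (1.2 l_c t F_u ≤ 2.4 d t F_u): upper limit = 2.4·16·10·410 / 1000 = 157.4 kN.
  Edge l_c = 35 − 18/2 = 26 → r_n = 127.9 kN; interior l_c = 50 − 18 = 32 → r_n = 157.4 kN.
  R_n,bearing = 2·127.9 + 6·157.4 = 1200 kN → 0.75 × 1200 = 900 kN.
Bolt shear governs: 566 kN.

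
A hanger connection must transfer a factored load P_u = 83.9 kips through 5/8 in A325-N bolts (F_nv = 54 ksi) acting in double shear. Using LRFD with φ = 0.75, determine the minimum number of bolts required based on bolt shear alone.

4 bolts

A_b = π·0.625²/4 = 0.3068 in².
Per-bolt design strength φR_n = 0.75 × 54 × 0.3068 × 2 = 24.85 kips.
n ≥ 83.9 / 24.85 = 3.376 → use 4 bolts.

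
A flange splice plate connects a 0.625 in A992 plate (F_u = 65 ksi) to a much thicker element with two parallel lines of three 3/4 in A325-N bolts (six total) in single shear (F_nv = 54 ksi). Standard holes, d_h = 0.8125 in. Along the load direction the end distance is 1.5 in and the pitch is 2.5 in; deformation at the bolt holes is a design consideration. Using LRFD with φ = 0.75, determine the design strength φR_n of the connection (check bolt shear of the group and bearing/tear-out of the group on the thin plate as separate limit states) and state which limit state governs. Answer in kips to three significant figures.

107 kips (bolt shear governs)

Bolt shear: A_b = π·0.75²/4 = 0.4418 in²; R_n = 54 × 0.4418 × 6 × 1 = 143.1 kips → 0.75 × 143.1 = 107 kips.
Bearing (1.2 l_c t F_u ≤ 2.4 d t F_u): upper limit = 2.4·0.75·0.625·65 = 73.12 kips.
  Edge l_c = 1.5 − 0.8125/2 = 1.094 → r_n = 53.32 kips; interior l_c = 2.5 − 0.8125 = 1.688 → r_n = 73.12 kips.
  R_n,bearing = 2·53.32 + 4·73.12 = 399.1 kips → 0.75 × 399.1 = 299 kips.
Bolt shear governs: 107 kips.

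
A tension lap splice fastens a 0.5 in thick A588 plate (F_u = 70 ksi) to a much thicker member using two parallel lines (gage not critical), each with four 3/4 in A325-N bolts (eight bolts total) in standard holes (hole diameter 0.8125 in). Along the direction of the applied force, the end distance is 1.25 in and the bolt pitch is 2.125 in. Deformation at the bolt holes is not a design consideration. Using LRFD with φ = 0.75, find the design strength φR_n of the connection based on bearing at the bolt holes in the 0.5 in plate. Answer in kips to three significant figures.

Per bolt r_n = 1.5 l_c t F_u ≤ 3.0 d t F_u; upper limit = 3.0 × 0.75 × 0.5 × 70 = 78.75 kips.
Edge bolt: l_c = 1.25 − 0.8125/2 = 0.8438 in → 1.5 × 0.8438 × 0.5 × 70 = 44.3 → r_n = 44.3 kips.
Interior bolts: l_c = 2.125 − 0.8125 = 1.312 in → 1.5 × 1.312 × 0.5 × 70 = 68.91 → r_n = 68.91 kips.
R_n = 2 × 44.3 + 6 × 68.91 = 502 kips.
Design strength φR_n = 0.75 × 502 = 377 kips.

377 kips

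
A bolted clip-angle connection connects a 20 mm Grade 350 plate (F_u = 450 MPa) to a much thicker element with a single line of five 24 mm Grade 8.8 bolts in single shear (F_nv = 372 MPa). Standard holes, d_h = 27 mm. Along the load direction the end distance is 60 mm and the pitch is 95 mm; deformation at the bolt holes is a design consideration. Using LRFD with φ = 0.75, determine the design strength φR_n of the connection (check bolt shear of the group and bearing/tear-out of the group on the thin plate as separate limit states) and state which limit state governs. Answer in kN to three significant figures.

Bolt shear: A_b = π·24²/4 = 452.4 mm²; R_n = 372 × 452.4 × 5 × 1 / 1000 = 841.4 kN → 0.75 × 841.4 = 631 kN.
Bearing (1.2 l_c t F_u ≤ 2.4 d t F_u): upper limit = 2.4·24·20·450 / 1000 = 518.4 kN.
  Edge l_c = 60 − 27/2 = 46.5 → r_n = 502.2 kN; interior l_c = 95 − 27 = 68 → r_n = 518.4 kN.
  R_n,bearing = 1·502.2 + 4·518.4 = 2576 kN → 0.75 × 2576 = 1930 kN.
Bolt shear governs: 631 kN.

631 kN (bolt shear governs)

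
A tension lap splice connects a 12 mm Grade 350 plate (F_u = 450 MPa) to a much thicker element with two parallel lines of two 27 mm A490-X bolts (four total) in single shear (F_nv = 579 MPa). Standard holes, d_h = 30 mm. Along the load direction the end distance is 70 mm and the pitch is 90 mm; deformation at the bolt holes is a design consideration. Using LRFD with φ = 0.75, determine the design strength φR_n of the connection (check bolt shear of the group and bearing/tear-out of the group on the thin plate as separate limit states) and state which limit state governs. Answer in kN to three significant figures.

Bolt shear: A_b = π·27²/4 = 572.6 mm²; R_n = 579 × 572.6 × 4 × 1 / 1000 = 1326 kN → 0.75 × 1326 = 995 kN.
Bearing (1.2 l_c t F_u ≤ 2.4 d t F_u): upper limit = 2.4·27·12·450 / 1000 = 349.9 kN.
  Edge l_c = 70 − 30/2 = 55 → r_n = 349.9 kN; interior l_c = 90 − 30 = 60 → r_n = 349.9 kN.
  R_n,bearing = 2·349.9 + 2·349.9 = 1400 kN → 0.75 × 1400 = 1050 kN.
Bolt shear governs: 995 kN.

995 kN (bolt shear governs)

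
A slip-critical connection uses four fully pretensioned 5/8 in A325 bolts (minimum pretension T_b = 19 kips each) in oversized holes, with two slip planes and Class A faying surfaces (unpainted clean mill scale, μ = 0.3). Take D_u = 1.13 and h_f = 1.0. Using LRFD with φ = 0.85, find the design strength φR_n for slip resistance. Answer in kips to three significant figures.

43.8 kips

R_n = μ · D_u · h_f · T_b · n_s · n_b = 0.3 × 1.13 × 1.0 × 19 × 2 × 4 = 51.53 kips.
Design strength φR_n = 0.85 × 51.53 = 43.8 kips.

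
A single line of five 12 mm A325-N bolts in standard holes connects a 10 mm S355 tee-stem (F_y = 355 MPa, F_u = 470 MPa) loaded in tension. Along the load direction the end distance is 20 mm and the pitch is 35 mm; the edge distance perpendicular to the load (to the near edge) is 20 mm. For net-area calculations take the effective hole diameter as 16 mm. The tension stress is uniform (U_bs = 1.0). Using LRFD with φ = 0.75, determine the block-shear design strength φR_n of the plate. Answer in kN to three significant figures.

228 kN

Shear plane L_v = 20 + 4·35 = 160 mm; A_gv = 160 × 10 = 1600 mm².
A_nv = (160 − 4.5·16) × 10 = 880 mm².
A_nt = (20 − 0.5·16) × 10 = 120 mm².
0.6 F_u A_nv = 248.2 kN; 0.6 F_y A_gv = 340.8 kN → shear rupture governs the shear term.
R_n = 248.2 + 1.0 × 470 × 120 / 1000 = 304.6 kN.
Design strength φR_n = 0.75 × 304.6 = 228 kN.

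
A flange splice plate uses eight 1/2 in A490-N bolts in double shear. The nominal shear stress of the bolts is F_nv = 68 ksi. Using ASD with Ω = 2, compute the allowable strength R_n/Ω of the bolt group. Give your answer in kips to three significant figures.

107 kips

A_b = π × 0.5² / 4 = 0.1963 in².
R_n = F_nv · A_b · n · n_s = 68 × 0.1963 × 8 × 2 = 213.6 kips.
Allowable strength R_n/Ω = 213.6 / 2 = 107 kips.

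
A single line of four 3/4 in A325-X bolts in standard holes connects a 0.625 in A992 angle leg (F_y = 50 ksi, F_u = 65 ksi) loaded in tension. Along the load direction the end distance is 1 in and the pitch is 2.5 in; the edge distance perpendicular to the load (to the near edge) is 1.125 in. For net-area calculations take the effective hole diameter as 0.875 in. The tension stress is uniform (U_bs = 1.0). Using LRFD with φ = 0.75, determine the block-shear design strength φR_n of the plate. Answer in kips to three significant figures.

Shear plane L_v = 1 + 3·2.5 = 8.5 in; A_gv = 8.5 × 0.625 = 5.312 in².
A_nv = (8.5 − 3.5·0.875) × 0.625 = 3.398 in².
A_nt = (1.125 − 0.5·0.875) × 0.625 = 0.4297 in².
0.6 F_u A_nv = 132.5 kips; 0.6 F_y A_gv = 159.4 kips → shear rupture governs the shear term.
R_n = 132.5 + 1.0 × 65 × 0.4297 = 160.5 kips.
Design strength φR_n = 0.75 × 160.5 = 120 kips.

120 kips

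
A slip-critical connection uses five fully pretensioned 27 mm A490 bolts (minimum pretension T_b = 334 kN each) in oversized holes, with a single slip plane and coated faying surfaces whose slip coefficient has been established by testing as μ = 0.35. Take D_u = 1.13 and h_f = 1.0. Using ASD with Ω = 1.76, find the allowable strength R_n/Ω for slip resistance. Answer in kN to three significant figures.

R_n = μ · D_u · h_f · T_b · n_s · n_b = 0.35 × 1.13 × 1.0 × 334 × 1 × 5 = 660.5 kN.
Allowable strength R_n/Ω = 660.5 / 1.76 = 375 kN.

375 kN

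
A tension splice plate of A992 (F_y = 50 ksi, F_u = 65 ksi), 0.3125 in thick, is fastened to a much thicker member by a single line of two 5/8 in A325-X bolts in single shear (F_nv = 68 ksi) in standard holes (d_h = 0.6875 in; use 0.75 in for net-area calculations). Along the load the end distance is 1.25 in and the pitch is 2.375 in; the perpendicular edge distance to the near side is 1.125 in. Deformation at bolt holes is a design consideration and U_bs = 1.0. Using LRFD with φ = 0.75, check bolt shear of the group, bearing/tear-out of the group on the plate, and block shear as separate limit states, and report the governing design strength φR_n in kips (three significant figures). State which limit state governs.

Bolt shear: A_b = π·0.625²/4 = 0.3068 in²; R_n = 68 × 0.3068 × 2 × 1 = 41.72 kips → 0.75 × 41.72 = 31.3 kips.
Bearing: edge l_c = 0.9062, r_n = 22.09 kips; interior l_c = 1.688, r_n = 30.47 kips; R_n = 22.09 + 1·30.47 = 52.56 kips → 39.4 kips.
Block shear: A_gv = 1.133, A_nv = 0.7812, A_nt = 0.2344 in²; R_n = min(0.6F_uA_nv, 0.6F_yA_gv) + U_bs·F_u·A_nt = 45.7 kips → 34.3 kips.
Bolt shear governs: 31.3 kips.

31.3 kips (bolt shear governs)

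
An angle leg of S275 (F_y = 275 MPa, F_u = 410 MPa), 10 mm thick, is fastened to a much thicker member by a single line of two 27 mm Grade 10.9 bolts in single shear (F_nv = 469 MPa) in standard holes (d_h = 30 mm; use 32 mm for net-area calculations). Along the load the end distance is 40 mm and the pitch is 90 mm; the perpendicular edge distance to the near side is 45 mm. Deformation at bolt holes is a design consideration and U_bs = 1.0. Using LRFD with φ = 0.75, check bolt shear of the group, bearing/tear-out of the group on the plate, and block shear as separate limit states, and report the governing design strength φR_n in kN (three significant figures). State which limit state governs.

Bolt shear: A_b = π·27²/4 = 572.6 mm²; R_n = 469 × 572.6 × 2 × 1 / 1000 = 537.1 kN → 0.75 × 537.1 = 403 kN.
Bearing: edge l_c = 25, r_n = 123 kN; interior l_c = 60, r_n = 265.7 kN; R_n = 123 + 1·265.7 = 388.7 kN → 292 kN.
Block shear: A_gv = 1300, A_nv = 820, A_nt = 290 mm²; R_n = min(0.6F_uA_nv, 0.6F_yA_gv) + U_bs·F_u·A_nt = 320.6 kN → 240 kN.
Block shear governs: 240 kN.

240 kN (block shear governs)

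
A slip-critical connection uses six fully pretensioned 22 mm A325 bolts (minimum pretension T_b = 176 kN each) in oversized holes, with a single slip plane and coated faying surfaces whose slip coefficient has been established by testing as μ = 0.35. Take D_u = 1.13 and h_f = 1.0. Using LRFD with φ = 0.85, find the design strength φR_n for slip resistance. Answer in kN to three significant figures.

355 kN

R_n = μ · D_u · h_f · T_b · n_s · n_b = 0.35 × 1.13 × 1.0 × 176 × 1 × 6 = 417.6 kN.
Design strength φR_n = 0.85 × 417.6 = 355 kN.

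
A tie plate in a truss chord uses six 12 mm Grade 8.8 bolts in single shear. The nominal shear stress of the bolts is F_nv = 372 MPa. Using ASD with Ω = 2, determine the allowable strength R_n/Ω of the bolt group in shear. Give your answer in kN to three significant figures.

A_b = π × 12² / 4 = 113.1 mm².
R_n = F_nv · A_b · n · n_s = 372 × 113.1 × 6 × 1 / 1000 = 252.4 kN.
Allowable strength R_n/Ω = 252.4 / 2 = 126 kN.

126 kN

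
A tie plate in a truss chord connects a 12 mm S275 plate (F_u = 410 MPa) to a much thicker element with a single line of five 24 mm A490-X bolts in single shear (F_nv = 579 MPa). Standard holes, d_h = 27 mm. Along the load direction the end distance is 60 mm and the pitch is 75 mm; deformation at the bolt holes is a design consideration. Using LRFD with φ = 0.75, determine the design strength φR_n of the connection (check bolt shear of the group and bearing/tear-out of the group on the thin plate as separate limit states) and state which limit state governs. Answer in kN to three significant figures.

Bolt shear: A_b = π·24²/4 = 452.4 mm²; R_n = 579 × 452.4 × 5 × 1 / 1000 = 1310 kN → 0.75 × 1310 = 982 kN.
Bearing (1.2 l_c t F_u ≤ 2.4 d t F_u): upper limit = 2.4·24·12·410 / 1000 = 283.4 kN.
  Edge l_c = 60 − 27/2 = 46.5 → r_n = 274.5 kN; interior l_c = 75 − 27 = 48 → r_n = 283.4 kN.
  R_n,bearing = 1·274.5 + 4·283.4 = 1408 kN → 0.75 × 1408 = 1060 kN.
Bolt shear governs: 982 kN.

982 kN (bolt shear governs)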